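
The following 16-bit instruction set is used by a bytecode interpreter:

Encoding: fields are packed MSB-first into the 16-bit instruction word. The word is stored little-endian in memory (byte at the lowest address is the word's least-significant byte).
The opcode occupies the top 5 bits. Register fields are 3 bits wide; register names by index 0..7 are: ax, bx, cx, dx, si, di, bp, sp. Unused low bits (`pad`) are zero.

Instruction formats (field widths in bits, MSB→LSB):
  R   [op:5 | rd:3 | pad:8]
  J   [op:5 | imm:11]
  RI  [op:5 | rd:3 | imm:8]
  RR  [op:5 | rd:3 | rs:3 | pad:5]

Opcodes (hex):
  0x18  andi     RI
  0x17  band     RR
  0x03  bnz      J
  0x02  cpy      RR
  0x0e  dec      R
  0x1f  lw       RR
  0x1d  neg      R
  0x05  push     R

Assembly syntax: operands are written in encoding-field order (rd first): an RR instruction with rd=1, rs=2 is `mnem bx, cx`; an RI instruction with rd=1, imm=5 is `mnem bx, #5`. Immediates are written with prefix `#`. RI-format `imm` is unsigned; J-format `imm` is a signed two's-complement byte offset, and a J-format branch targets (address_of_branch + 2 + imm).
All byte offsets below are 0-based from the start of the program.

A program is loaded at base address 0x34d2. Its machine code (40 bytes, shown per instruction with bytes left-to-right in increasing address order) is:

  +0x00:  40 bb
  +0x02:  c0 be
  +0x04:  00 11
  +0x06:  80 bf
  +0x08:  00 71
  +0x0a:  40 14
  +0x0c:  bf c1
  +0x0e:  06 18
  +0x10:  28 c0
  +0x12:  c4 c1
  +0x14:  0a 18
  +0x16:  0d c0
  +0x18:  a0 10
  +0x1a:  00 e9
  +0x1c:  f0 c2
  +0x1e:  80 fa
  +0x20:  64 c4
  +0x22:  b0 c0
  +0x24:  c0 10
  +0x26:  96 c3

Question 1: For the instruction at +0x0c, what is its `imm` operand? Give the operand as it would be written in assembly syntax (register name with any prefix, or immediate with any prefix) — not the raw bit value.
+0x0c: bf c1 ⇒ word 0xc1bf (little)
  opcode bits[15:11]=0x18: andi/RI
  rd@[10:8]=0x1 ⇒ bx
  imm@[7:0]=0xbf ⇒ #191

#191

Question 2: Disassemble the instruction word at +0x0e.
off 0x0e: read 06 18 as little → 0x1806
  top 5b → 0x3 → bnz [J]
  imm: (w>>0)&0x7ff=0x6 → #6

bnz #6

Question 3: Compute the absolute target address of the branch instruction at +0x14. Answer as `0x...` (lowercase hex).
+0x14: 0a 18 ⇒ word 0x180a (little)
  op=0x180a>>11=0x3 ⇒ bnz (J)
  imm: (w>>0)&0x7ff=0xa → #10
  target = base 0x34d2 + off 0x14 + 2 + imm 10 = 0x34f2

0x34f2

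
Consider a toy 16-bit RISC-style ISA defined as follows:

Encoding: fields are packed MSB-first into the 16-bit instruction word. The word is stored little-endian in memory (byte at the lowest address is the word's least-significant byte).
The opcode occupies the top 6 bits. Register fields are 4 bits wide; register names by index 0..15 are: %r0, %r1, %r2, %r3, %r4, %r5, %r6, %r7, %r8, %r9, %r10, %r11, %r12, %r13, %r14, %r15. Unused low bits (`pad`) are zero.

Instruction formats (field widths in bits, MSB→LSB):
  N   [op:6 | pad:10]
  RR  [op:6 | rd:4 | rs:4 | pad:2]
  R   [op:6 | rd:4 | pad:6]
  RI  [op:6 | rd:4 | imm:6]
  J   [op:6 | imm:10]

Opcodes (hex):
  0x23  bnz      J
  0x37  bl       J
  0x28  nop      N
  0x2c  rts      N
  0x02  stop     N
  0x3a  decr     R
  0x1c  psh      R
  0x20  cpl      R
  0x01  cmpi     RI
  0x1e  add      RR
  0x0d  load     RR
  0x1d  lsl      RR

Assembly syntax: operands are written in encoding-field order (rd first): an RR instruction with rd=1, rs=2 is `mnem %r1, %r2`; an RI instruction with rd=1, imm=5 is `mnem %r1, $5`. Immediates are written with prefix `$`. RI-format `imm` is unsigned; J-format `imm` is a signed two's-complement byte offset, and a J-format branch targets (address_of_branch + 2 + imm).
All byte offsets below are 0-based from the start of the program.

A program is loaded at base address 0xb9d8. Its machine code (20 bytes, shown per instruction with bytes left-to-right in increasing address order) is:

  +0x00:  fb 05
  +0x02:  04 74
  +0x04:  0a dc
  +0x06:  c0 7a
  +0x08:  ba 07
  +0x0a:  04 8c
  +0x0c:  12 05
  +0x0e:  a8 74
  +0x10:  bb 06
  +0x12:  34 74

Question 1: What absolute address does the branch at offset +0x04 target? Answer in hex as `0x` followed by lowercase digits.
off 0x04: read 0a dc as little → 0xdc0a
  opcode bits[15:10]=0x37: bl/J
  imm@[9:0]=0xa ⇒ $10
  target = base 0xb9d8 + off 0x04 + 2 + imm 10 = 0xb9e8

0xb9e8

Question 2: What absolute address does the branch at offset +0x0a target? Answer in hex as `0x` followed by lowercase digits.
0xb9e8

[0a] 04 8c → 0x8c04
  top 6b → 0x23 → bnz [J]
  [9:0] imm=4 = $4
  target = base 0xb9d8 + off 0x0a + 2 + imm 4 = 0xb9e8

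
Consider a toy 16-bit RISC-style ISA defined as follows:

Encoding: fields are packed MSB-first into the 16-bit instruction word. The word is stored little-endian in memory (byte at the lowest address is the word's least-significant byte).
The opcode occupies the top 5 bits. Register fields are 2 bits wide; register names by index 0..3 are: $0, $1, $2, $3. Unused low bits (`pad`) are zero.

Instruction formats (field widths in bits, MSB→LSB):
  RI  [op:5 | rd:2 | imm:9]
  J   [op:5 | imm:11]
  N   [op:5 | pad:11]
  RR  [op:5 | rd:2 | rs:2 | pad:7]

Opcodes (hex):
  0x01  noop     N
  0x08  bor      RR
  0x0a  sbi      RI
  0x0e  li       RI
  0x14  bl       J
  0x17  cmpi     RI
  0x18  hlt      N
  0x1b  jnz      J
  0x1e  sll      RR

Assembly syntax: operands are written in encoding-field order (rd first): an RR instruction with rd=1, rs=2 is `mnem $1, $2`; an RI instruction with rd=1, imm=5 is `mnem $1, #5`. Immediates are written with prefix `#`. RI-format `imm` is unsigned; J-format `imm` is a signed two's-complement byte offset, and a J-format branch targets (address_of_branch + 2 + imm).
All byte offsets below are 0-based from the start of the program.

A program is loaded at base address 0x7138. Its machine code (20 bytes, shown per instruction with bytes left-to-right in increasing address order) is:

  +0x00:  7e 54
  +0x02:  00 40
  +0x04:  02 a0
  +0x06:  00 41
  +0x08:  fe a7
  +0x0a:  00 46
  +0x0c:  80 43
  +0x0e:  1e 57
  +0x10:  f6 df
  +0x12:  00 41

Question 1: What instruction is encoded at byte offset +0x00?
sbi $2, #126

@+00  little-endian(7e 54) = 0x547e
  top 5b → 0xa → sbi [RI]
  rd@[10:9]=0x2 ⇒ $2
  imm@[8:0]=0x7e ⇒ #126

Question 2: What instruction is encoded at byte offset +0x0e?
sbi $3, #286

+0x0e: 1e 57 ⇒ word 0x571e (little)
  top 5b → 0xa → sbi [RI]
  rd@[10:9]=0x3 ⇒ $3
  imm@[8:0]=0x11e ⇒ #286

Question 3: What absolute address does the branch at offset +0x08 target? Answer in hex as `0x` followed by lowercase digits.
[08] fe a7 → 0xa7fe
  opcode bits[15:11]=0x14: bl/J
  [10:0] imm=2046 (s11→-2) = #-2
  target = base 0x7138 + off 0x08 + 2 + imm -2 = 0x7140

0x7140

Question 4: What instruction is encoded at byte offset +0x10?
@+10  little-endian(f6 df) = 0xdff6
  top 5b → 0x1b → jnz [J]
  imm: (w>>0)&0x7ff=0x7f6 (s11→-10) → #-10

jnz #-10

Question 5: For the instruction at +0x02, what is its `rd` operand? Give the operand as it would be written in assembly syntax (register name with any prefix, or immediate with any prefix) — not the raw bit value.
+0x02: 00 40 ⇒ word 0x4000 (little)
  opcode bits[15:11]=0x8: bor/RR
  rd@[10:9]=0x0 ⇒ $0
  rs@[8:7]=0x0 ⇒ $0

$0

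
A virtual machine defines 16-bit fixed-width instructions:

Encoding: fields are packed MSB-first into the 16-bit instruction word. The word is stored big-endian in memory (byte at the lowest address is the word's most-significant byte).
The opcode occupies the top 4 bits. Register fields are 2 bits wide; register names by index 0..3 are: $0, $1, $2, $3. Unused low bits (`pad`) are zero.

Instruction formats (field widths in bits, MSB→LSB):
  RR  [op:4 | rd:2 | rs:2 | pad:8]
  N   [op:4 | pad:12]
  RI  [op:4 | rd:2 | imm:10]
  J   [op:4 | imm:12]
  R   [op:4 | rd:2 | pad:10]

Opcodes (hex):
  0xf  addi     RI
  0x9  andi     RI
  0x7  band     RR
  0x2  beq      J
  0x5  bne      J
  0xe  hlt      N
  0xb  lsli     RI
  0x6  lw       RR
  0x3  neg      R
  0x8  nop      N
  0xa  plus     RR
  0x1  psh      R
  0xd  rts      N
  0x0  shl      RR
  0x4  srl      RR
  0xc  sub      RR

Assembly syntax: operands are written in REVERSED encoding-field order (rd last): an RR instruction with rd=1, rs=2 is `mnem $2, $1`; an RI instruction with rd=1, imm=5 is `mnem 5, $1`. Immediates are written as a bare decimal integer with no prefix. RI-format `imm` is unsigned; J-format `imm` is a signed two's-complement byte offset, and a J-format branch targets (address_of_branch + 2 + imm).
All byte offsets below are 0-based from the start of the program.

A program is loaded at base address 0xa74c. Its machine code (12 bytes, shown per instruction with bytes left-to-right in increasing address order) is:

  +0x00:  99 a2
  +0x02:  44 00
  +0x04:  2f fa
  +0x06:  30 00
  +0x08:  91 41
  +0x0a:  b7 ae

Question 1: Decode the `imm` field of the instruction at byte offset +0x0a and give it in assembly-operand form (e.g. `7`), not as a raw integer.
[0a] b7 ae → 0xb7ae
  opcode bits[15:12]=0xb: lsli/RI
  [11:10] rd=1 = $1
  [9:0] imm=942 = 942

942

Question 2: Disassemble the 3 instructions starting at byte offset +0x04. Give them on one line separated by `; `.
beq -6; neg $0; andi 321, $0

[04] 2f fa → 0x2ffa
  top 4b → 0x2 → beq [J]
  imm: (w>>0)&0xfff=0xffa (s12→-6) → -6
[06] 30 00 → 0x3000
  top 4b → 0x3 → neg [R]
  rd: (w>>10)&0x3=0x0 → $0
[08] 91 41 → 0x9141
  top 4b → 0x9 → andi [RI]
  rd: (w>>10)&0x3=0x0 → $0
  imm: (w>>0)&0x3ff=0x141 → 321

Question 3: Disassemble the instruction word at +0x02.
@+02  big-endian(44 00) = 0x4400
  opcode bits[15:12]=0x4: srl/RR
  [11:10] rd=1 = $1
  [9:8] rs=0 = $0

srl $0, $1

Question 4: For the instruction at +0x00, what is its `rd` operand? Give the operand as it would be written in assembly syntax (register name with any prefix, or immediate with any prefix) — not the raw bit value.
[00] 99 a2 → 0x99a2
  opcode bits[15:12]=0x9: andi/RI
  [11:10] rd=2 = $2
  [9:0] imm=418 = 418

$2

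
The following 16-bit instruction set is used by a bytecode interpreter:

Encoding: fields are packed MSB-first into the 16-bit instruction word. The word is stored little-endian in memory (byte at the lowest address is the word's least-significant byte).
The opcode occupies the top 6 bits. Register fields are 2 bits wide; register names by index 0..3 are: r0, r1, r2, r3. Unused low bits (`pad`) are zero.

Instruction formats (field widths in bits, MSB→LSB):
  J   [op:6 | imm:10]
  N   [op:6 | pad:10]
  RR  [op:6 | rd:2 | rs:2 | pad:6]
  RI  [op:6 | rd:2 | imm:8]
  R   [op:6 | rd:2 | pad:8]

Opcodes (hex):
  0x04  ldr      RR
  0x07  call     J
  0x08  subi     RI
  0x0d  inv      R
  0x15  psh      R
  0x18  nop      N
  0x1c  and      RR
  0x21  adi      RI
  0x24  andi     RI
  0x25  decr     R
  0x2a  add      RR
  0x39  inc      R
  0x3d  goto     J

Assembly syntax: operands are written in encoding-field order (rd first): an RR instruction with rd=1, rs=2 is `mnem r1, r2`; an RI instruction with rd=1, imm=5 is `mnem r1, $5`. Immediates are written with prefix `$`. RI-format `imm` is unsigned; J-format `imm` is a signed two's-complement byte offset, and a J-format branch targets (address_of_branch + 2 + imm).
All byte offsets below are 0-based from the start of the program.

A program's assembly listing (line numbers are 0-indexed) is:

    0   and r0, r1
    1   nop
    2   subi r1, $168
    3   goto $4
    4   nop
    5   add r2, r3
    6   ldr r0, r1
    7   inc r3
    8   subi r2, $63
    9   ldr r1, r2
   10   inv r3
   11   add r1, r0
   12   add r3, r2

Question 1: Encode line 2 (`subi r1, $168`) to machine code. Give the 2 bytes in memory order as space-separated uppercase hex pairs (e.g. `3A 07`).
A8 21

2. subi fields op=0x8:6|rd=1:2|imm=168:8 → word 21a8h → a8 21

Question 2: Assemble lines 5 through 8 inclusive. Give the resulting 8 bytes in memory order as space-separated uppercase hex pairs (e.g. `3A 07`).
C0 AA 40 10 00 E7 3F 22

line 5 (add): pack op=0x2a:6|rd=2:2|rs=3:2|pad=0:6 = 0xaac0; little→ c0 aa
line 6 (ldr): pack op=0x4:6|rd=0:2|rs=1:2|pad=0:6 = 0x1040; little→ 40 10
line 7 (inc): pack op=0x39:6|rd=3:2|pad=0:8 = 0xe700; little→ 00 e7
line 8 (subi): pack op=0x8:6|rd=2:2|imm=63:8 = 0x223f; little→ 3f 22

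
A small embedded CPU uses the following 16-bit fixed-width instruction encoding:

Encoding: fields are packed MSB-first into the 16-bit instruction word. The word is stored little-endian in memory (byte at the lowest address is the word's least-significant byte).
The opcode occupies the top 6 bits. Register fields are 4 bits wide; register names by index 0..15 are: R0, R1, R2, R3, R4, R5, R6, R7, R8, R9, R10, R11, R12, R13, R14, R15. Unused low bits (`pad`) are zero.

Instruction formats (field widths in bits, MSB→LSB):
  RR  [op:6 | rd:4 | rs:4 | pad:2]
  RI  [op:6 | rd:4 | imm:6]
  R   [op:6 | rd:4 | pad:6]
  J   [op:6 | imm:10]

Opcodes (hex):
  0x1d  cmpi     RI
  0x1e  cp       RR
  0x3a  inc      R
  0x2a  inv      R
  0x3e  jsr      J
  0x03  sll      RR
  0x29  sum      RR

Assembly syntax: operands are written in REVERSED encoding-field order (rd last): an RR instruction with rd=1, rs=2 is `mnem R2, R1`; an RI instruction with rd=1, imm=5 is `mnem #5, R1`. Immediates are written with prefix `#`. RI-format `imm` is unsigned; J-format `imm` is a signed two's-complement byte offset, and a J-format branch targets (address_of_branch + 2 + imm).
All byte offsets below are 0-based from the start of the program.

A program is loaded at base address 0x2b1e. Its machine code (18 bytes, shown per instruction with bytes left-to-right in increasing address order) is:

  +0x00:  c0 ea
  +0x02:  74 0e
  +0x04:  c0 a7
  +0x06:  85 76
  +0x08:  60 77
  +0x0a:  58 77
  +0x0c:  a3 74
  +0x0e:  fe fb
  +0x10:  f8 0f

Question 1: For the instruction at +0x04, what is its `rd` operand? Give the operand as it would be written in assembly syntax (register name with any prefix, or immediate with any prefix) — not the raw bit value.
R15

+0x04: c0 a7 ⇒ word 0xa7c0 (little)
  top 6b → 0x29 → sum [RR]
  [9:6] rd=15 = R15
  [5:2] rs=0 = R0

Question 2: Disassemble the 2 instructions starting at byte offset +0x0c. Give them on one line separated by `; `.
cmpi #35, R2; jsr #-2

[0c] a3 74 → 0x74a3
  op=0x74a3>>10=0x1d ⇒ cmpi (RI)
  rd: (w>>6)&0xf=0x2 → R2
  imm: (w>>0)&0x3f=0x23 → #35
[0e] fe fb → 0xfbfe
  op=0xfbfe>>10=0x3e ⇒ jsr (J)
  imm: (w>>0)&0x3ff=0x3fe (s10→-2) → #-2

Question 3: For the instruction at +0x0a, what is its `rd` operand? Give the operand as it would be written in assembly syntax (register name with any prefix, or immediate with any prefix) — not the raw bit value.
R13

+0x0a: 58 77 ⇒ word 0x7758 (little)
  opcode bits[15:10]=0x1d: cmpi/RI
  rd: (w>>6)&0xf=0xd → R13
  imm: (w>>0)&0x3f=0x18 → #24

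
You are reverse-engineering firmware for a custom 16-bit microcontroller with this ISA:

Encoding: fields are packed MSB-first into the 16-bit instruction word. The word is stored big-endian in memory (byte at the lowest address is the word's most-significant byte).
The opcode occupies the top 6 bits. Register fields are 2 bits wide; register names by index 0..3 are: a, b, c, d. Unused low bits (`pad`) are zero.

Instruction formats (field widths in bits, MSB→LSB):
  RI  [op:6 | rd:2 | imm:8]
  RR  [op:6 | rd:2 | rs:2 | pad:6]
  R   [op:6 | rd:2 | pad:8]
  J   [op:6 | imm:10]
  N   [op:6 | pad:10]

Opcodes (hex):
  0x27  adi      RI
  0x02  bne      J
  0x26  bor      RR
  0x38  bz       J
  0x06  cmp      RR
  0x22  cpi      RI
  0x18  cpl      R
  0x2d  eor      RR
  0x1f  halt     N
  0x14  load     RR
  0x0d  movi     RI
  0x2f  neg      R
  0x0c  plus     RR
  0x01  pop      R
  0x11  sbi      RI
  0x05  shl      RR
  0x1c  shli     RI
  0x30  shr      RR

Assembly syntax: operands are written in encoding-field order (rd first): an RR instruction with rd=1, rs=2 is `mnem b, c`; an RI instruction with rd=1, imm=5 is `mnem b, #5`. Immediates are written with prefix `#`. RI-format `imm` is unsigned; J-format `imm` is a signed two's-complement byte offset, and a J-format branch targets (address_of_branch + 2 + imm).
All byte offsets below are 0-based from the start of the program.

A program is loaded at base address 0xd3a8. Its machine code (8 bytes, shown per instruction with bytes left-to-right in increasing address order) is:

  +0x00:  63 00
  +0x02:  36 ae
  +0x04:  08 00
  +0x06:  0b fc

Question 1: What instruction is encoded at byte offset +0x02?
movi c, #174

+0x02: 36 ae ⇒ word 0x36ae (big)
  op=0x36ae>>10=0xd ⇒ movi (RI)
  rd@[9:8]=0x2 ⇒ c
  imm@[7:0]=0xae ⇒ #174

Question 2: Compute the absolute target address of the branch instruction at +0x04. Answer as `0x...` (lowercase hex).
@+04  big-endian(08 00) = 0x0800
  op=0x0800>>10=0x2 ⇒ bne (J)
  imm: (w>>0)&0x3ff=0x0 → #0
  target = base 0xd3a8 + off 0x04 + 2 + imm 0 = 0xd3ae

0xd3ae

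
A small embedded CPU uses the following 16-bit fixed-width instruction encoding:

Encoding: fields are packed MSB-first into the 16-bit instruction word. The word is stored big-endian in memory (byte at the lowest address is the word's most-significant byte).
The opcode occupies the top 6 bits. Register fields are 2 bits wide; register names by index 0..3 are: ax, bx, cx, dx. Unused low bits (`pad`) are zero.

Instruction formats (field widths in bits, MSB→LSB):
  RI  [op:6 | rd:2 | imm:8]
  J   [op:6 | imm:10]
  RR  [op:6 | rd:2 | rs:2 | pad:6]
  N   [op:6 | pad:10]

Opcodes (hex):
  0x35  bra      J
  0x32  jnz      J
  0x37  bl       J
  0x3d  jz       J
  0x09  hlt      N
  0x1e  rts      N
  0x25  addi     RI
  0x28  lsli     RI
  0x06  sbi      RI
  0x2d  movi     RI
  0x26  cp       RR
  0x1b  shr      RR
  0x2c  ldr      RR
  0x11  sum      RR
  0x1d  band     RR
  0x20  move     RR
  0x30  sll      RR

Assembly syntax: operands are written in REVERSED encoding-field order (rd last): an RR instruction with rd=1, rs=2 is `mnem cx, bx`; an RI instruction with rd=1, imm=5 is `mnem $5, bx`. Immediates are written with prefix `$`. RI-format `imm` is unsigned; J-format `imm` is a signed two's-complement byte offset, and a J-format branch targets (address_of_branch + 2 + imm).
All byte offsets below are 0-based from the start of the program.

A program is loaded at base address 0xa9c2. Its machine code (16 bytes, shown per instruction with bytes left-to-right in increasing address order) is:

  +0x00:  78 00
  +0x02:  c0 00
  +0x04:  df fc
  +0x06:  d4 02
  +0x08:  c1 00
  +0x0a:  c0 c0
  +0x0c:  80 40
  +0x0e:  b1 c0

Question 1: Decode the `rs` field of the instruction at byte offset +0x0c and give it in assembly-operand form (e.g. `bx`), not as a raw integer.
bx

off 0x0c: read 80 40 as big → 0x8040
  top 6b → 0x20 → move [RR]
  rd@[9:8]=0x0 ⇒ ax
  rs@[7:6]=0x1 ⇒ bx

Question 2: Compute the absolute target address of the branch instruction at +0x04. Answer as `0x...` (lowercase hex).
+0x04: df fc ⇒ word 0xdffc (big)
  top 6b → 0x37 → bl [J]
  imm: (w>>0)&0x3ff=0x3fc (s10→-4) → $-4
  target = base 0xa9c2 + off 0x04 + 2 + imm -4 = 0xa9c4

0xa9c4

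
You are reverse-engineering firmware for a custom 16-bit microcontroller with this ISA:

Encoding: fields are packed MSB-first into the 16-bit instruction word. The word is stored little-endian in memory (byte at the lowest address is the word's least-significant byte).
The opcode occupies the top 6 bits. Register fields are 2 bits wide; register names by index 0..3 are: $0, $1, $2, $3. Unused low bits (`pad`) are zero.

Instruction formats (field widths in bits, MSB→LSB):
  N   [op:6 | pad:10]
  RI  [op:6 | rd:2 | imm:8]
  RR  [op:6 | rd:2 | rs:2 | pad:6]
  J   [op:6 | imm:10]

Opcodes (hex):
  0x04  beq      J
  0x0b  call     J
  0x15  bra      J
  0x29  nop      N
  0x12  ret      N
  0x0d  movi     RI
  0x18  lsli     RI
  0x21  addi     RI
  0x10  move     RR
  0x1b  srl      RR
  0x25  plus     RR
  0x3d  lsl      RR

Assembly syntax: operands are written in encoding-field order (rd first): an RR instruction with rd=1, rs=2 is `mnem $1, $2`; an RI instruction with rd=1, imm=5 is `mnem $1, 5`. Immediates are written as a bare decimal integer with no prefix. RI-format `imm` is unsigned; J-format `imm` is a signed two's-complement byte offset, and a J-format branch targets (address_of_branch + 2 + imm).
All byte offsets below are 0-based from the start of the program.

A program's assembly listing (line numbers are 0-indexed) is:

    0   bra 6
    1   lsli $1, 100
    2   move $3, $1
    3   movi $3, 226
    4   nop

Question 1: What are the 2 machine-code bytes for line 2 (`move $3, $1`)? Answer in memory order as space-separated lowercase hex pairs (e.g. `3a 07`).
2. move fields op=0x10:6|rd=3:2|rs=1:2|pad=0:6 → word 4340h → 40 43

40 43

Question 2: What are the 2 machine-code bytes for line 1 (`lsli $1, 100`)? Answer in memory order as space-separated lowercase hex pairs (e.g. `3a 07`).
line 1 (lsli): pack op=0x18:6|rd=1:2|imm=100:8 = 0x6164; little→ 64 61

64 61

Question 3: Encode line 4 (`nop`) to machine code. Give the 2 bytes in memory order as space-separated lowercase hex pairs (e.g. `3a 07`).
L4: nop op=0x29:6|pad=0:10 ⇒ 0xa400 ⇒ little 00 a4

00 a4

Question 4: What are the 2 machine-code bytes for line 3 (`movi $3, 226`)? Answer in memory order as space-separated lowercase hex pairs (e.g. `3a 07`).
line 3 (movi): pack op=0xd:6|rd=3:2|imm=226:8 = 0x37e2; little→ e2 37

e2 37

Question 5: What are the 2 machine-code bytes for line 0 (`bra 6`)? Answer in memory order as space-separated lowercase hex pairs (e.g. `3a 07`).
line 0 (bra): pack op=0x15:6|imm=6:10 = 0x5406; little→ 06 54

06 54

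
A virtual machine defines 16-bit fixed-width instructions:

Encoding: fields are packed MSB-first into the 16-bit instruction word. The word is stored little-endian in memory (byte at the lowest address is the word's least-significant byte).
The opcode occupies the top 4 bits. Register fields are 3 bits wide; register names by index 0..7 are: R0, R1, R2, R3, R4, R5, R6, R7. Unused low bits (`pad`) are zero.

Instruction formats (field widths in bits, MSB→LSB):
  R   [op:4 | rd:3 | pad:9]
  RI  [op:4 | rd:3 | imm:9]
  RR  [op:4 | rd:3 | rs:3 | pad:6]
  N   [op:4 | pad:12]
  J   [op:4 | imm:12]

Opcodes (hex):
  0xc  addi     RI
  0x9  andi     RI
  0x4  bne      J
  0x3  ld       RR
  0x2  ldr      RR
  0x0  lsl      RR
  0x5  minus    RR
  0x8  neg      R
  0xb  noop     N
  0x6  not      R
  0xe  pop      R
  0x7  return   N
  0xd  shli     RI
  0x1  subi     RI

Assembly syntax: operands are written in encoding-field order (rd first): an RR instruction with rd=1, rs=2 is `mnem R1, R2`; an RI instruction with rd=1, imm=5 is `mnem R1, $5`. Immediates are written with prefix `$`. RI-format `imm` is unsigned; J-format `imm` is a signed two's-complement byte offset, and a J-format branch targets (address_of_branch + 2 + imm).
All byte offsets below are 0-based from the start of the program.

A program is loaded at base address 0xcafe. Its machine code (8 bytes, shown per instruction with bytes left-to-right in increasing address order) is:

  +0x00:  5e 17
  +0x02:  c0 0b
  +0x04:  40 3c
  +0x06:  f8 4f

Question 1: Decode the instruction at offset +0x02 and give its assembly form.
off 0x02: read c0 0b as little → 0x0bc0
  op=0x0bc0>>12=0x0 ⇒ lsl (RR)
  [11:9] rd=5 = R5
  [8:6] rs=7 = R7

lsl R5, R7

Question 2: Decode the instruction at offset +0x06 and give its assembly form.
bne $-8

@+06  little-endian(f8 4f) = 0x4ff8
  top 4b → 0x4 → bne [J]
  imm: (w>>0)&0xfff=0xff8 (s12→-8) → $-8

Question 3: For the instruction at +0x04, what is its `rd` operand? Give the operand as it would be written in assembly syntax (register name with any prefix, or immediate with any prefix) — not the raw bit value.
[04] 40 3c → 0x3c40
  op=0x3c40>>12=0x3 ⇒ ld (RR)
  rd@[11:9]=0x6 ⇒ R6
  rs@[8:6]=0x1 ⇒ R1

R6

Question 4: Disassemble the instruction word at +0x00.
subi R3, $350

+0x00: 5e 17 ⇒ word 0x175e (little)
  top 4b → 0x1 → subi [RI]
  [11:9] rd=3 = R3
  [8:0] imm=350 = $350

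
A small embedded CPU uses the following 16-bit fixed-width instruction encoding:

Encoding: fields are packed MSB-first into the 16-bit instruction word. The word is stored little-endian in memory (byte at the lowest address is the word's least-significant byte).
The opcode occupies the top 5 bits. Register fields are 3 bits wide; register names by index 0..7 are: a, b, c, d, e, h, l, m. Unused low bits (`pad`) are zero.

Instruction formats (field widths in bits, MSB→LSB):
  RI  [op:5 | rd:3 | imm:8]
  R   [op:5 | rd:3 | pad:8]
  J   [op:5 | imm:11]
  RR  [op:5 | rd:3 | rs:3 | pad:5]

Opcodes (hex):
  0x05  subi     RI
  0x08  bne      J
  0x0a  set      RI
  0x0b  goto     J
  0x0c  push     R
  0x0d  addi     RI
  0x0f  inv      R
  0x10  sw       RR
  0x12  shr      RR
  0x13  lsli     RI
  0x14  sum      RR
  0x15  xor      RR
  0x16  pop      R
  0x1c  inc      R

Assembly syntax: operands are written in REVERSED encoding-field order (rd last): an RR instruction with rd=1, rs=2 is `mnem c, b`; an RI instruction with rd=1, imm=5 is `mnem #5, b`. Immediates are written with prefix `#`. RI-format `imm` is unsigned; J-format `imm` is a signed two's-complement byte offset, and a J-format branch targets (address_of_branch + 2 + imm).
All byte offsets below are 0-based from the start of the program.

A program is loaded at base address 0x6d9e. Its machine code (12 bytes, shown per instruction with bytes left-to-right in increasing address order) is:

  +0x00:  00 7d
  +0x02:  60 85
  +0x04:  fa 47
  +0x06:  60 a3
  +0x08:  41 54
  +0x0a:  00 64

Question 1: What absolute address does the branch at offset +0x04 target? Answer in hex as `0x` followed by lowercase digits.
0x6d9e

off 0x04: read fa 47 as little → 0x47fa
  op=0x47fa>>11=0x8 ⇒ bne (J)
  imm: (w>>0)&0x7ff=0x7fa (s11→-6) → #-6
  target = base 0x6d9e + off 0x04 + 2 + imm -6 = 0x6d9e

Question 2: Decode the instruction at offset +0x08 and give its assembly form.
[08] 41 54 → 0x5441
  op=0x5441>>11=0xa ⇒ set (RI)
  [10:8] rd=4 = e
  [7:0] imm=65 = #65

set #65, e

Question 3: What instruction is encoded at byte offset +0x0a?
push e

@+0a  little-endian(00 64) = 0x6400
  opcode bits[15:11]=0xc: push/R
  [10:8] rd=4 = e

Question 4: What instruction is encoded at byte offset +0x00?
@+00  little-endian(00 7d) = 0x7d00
  top 5b → 0xf → inv [R]
  rd@[10:8]=0x5 ⇒ h

inv h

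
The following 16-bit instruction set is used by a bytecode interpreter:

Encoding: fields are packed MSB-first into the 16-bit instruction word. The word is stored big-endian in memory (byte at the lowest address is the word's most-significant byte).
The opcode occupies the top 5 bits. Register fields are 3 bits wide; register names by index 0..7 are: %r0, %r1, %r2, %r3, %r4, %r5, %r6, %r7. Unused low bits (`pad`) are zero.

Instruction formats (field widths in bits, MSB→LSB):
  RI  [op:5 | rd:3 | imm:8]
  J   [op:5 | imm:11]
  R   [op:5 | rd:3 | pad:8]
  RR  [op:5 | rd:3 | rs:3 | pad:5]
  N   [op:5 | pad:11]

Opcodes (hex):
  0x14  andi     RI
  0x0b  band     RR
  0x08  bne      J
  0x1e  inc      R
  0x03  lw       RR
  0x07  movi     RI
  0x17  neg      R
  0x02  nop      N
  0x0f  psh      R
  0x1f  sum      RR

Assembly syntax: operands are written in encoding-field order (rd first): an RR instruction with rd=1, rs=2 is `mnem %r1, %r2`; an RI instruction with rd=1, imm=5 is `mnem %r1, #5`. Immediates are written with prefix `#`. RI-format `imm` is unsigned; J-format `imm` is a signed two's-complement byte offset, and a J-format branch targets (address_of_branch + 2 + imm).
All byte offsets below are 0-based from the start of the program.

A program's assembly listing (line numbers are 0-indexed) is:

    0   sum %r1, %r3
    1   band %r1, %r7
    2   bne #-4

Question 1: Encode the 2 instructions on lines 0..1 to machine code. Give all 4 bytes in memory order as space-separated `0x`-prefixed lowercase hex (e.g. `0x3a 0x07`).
0xf9 0x60 0x59 0xe0

line 0 (sum): pack op=0x1f:5|rd=1:3|rs=3:3|pad=0:5 = 0xf960; big→ f9 60
line 1 (band): pack op=0xb:5|rd=1:3|rs=7:3|pad=0:5 = 0x59e0; big→ 59 e0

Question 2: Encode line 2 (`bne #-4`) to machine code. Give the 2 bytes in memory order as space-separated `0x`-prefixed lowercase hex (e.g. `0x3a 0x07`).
0x47 0xfc

line 2 (bne): pack op=0x8:5|imm=-4:11 = 0x47fc; big→ 47 fc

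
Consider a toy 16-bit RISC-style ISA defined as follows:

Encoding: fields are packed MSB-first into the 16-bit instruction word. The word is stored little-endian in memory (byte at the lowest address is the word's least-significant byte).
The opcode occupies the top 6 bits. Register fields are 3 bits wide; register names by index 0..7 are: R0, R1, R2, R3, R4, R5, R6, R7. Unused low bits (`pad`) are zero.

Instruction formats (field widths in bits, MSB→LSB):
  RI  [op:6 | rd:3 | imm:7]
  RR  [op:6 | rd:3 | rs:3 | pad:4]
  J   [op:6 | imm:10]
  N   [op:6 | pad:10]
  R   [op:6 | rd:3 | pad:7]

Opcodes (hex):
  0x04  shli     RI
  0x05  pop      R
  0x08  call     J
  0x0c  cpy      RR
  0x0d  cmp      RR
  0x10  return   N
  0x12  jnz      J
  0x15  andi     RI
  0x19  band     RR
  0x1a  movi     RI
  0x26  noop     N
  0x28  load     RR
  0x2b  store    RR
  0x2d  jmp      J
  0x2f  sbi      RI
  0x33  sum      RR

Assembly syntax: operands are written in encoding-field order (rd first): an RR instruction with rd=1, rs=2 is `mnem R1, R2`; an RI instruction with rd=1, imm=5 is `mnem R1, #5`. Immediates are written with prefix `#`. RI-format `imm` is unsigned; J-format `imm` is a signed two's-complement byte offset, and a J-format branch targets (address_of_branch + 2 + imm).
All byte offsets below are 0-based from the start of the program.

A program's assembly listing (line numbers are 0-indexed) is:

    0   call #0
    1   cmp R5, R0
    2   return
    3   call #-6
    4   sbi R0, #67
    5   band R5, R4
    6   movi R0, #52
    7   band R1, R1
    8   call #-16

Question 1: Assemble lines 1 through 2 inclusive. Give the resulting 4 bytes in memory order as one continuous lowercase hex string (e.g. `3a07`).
1. cmp fields op=0xd:6|rd=5:3|rs=0:3|pad=0:4 → word 3680h → 80 36
2. return fields op=0x10:6|pad=0:10 → word 4000h → 00 40

80360040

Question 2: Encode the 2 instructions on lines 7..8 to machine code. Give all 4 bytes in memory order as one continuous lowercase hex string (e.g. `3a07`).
9064f023

L7: band op=0x19:6|rd=1:3|rs=1:3|pad=0:4 ⇒ 0x6490 ⇒ little 90 64
L8: call op=0x8:6|imm=-16:10 ⇒ 0x23f0 ⇒ little f0 23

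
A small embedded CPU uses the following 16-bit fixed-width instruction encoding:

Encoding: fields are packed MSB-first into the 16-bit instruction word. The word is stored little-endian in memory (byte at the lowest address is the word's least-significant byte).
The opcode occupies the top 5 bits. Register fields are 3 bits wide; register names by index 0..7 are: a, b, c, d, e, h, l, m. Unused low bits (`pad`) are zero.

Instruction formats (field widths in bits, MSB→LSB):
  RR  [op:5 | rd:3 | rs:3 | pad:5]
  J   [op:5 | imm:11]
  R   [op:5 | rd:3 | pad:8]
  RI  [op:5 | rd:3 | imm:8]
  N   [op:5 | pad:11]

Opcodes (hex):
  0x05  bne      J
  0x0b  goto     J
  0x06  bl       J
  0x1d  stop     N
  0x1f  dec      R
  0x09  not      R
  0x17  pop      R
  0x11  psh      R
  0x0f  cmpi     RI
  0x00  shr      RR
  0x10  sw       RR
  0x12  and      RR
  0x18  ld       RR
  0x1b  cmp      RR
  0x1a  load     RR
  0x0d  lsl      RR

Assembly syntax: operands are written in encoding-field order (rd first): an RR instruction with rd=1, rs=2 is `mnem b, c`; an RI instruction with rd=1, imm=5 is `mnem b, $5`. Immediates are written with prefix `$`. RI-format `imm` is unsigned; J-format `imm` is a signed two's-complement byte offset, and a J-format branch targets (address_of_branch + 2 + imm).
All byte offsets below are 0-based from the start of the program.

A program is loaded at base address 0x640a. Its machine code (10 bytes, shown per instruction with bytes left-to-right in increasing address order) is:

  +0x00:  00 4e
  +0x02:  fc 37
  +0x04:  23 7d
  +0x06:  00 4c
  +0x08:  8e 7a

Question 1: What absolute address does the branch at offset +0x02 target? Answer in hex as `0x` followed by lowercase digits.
+0x02: fc 37 ⇒ word 0x37fc (little)
  opcode bits[15:11]=0x6: bl/J
  imm@[10:0]=0x7fc (s11→-4) ⇒ $-4
  target = base 0x640a + off 0x02 + 2 + imm -4 = 0x640a

0x640a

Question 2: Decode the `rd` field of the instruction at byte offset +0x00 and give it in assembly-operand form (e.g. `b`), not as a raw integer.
off 0x00: read 00 4e as little → 0x4e00
  top 5b → 0x9 → not [R]
  [10:8] rd=6 = l

l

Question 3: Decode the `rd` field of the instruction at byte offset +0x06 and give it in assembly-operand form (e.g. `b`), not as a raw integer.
e

@+06  little-endian(00 4c) = 0x4c00
  top 5b → 0x9 → not [R]
  rd@[10:8]=0x4 ⇒ e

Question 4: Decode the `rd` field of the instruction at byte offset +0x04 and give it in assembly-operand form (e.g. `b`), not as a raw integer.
h

+0x04: 23 7d ⇒ word 0x7d23 (little)
  top 5b → 0xf → cmpi [RI]
  [10:8] rd=5 = h
  [7:0] imm=35 = $35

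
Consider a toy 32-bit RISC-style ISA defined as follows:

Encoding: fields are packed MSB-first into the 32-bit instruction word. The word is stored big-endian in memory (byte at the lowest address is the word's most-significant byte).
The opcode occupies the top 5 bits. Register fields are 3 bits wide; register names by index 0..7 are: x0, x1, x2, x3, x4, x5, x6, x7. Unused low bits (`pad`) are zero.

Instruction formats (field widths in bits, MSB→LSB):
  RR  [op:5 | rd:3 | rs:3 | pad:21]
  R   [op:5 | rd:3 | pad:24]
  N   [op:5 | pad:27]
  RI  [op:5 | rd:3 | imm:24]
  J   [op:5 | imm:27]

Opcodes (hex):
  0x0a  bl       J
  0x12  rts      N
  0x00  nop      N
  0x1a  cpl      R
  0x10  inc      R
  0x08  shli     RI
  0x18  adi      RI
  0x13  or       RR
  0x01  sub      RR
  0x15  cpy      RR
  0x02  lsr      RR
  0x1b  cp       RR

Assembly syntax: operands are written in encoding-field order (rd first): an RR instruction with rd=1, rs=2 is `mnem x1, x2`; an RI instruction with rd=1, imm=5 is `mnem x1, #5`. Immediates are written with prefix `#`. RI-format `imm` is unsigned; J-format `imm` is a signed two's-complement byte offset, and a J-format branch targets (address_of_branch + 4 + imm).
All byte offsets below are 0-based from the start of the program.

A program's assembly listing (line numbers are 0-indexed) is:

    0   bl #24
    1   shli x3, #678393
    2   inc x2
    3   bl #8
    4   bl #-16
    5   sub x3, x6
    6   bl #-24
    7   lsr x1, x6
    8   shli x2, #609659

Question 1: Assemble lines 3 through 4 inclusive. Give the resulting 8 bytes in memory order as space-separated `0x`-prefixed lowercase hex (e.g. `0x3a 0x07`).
0x50 0x00 0x00 0x08 0x57 0xff 0xff 0xf0

line 3 (bl): pack op=0xa:5|imm=8:27 = 0x50000008; big→ 50 00 00 08
line 4 (bl): pack op=0xa:5|imm=-16:27 = 0x57fffff0; big→ 57 ff ff f0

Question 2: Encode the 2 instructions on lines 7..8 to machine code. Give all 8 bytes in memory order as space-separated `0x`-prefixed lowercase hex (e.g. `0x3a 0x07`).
0x11 0xc0 0x00 0x00 0x42 0x09 0x4d 0x7b

line 7 (lsr): pack op=0x2:5|rd=1:3|rs=6:3|pad=0:21 = 0x11c00000; big→ 11 c0 00 00
line 8 (shli): pack op=0x8:5|rd=2:3|imm=609659:24 = 0x42094d7b; big→ 42 09 4d 7b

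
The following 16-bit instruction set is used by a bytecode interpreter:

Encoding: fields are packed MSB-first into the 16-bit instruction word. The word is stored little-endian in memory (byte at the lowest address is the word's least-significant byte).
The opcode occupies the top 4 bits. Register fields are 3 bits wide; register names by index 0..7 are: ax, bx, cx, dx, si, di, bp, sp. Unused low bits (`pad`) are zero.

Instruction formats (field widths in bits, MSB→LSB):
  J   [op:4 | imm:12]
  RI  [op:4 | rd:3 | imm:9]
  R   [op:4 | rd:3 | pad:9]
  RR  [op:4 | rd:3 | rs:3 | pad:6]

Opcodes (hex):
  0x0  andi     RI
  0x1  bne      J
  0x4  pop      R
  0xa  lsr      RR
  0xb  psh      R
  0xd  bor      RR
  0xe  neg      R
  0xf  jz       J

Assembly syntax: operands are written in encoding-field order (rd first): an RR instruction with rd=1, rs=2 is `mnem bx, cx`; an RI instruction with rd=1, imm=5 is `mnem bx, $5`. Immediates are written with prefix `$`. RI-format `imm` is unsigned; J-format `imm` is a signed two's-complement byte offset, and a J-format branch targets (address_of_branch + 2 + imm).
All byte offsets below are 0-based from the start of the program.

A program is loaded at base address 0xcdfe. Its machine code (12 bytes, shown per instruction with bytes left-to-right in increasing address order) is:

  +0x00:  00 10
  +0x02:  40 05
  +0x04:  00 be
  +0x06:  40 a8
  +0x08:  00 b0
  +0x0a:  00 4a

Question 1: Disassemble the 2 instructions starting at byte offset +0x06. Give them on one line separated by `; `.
off 0x06: read 40 a8 as little → 0xa840
  op=0xa840>>12=0xa ⇒ lsr (RR)
  [11:9] rd=4 = si
  [8:6] rs=1 = bx
off 0x08: read 00 b0 as little → 0xb000
  op=0xb000>>12=0xb ⇒ psh (R)
  [11:9] rd=0 = ax

lsr si, bx; psh ax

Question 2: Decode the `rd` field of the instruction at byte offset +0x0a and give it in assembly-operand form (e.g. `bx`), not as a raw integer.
@+0a  little-endian(00 4a) = 0x4a00
  opcode bits[15:12]=0x4: pop/R
  rd: (w>>9)&0x7=0x5 → di

di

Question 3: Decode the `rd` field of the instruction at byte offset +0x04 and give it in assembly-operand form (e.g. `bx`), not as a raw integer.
sp

[04] 00 be → 0xbe00
  op=0xbe00>>12=0xb ⇒ psh (R)
  rd: (w>>9)&0x7=0x7 → sp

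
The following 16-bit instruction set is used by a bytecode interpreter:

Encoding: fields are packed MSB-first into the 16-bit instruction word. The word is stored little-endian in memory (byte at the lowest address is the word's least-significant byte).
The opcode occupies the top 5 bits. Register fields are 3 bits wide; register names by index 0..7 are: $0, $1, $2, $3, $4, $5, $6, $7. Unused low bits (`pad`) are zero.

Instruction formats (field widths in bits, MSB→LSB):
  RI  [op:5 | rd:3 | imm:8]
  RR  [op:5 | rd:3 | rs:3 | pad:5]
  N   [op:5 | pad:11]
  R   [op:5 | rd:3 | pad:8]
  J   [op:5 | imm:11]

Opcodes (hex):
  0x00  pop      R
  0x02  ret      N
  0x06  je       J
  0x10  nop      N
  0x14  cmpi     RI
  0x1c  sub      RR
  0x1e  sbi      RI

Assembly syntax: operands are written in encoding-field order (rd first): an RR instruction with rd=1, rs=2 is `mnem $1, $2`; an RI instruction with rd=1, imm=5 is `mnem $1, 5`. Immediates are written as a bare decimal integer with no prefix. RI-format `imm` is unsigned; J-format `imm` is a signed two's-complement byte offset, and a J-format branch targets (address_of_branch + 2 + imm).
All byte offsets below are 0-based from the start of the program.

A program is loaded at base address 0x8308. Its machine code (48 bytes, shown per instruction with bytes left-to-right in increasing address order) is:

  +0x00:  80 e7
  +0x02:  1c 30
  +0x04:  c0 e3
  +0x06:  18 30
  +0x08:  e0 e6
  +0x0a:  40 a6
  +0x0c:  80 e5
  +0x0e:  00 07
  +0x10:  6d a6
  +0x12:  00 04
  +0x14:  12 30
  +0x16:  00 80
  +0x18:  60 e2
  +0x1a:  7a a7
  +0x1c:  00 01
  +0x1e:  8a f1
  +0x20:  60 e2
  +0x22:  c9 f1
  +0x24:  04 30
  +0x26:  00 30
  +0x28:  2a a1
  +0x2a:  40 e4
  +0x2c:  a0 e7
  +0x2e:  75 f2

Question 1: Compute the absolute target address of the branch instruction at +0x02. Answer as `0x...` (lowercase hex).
[02] 1c 30 → 0x301c
  top 5b → 0x6 → je [J]
  imm@[10:0]=0x1c ⇒ 28
  target = base 0x8308 + off 0x02 + 2 + imm 28 = 0x8328

0x8328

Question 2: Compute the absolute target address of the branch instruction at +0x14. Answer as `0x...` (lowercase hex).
+0x14: 12 30 ⇒ word 0x3012 (little)
  op=0x3012>>11=0x6 ⇒ je (J)
  imm: (w>>0)&0x7ff=0x12 → 18
  target = base 0x8308 + off 0x14 + 2 + imm 18 = 0x8330

0x8330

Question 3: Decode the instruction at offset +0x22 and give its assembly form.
off 0x22: read c9 f1 as little → 0xf1c9
  op=0xf1c9>>11=0x1e ⇒ sbi (RI)
  [10:8] rd=1 = $1
  [7:0] imm=201 = 201

sbi $1, 201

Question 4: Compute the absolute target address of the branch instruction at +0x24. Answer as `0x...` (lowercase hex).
0x8332

[24] 04 30 → 0x3004
  top 5b → 0x6 → je [J]
  [10:0] imm=4 = 4
  target = base 0x8308 + off 0x24 + 2 + imm 4 = 0x8332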